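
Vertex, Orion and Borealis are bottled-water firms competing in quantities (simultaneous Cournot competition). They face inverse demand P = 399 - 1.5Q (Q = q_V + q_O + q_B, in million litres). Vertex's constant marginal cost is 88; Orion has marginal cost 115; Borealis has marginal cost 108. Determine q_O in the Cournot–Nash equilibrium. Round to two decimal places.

Vertex's profit: π_V = (399 - 1.5Q)q_V - (88q_V). Setting ∂π_V/∂q_V = 0: 311 - 3q_V - (3/2)(q_O + q_B) = 0.
Orion's first-order condition: 284 - 3q_O - (3/2)(q_V + q_B) = 0.
Borealis's profit: π_B = (399 - 1.5Q)q_B - (108q_B). Setting ∂π_B/∂q_B = 0: 291 - 3q_B - (3/2)(q_V + q_O) = 0.
Adding the 3 conditions: 886 − 3Q − 3Q = 0, i.e. Q = 443/3.
Back-substituting: q_V = (311 − 443/2)/(3/2) = 179/3, q_O = (284 − 443/2)/(3/2) = 125/3, q_B = (291 − 443/2)/(3/2) = 139/3.

41.67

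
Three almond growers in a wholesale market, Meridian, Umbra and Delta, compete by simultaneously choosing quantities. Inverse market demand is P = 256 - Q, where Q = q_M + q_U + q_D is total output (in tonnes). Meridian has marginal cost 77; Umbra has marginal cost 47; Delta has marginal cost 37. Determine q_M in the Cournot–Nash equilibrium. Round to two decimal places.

Meridian's profit: π_M = (256 - Q)q_M - (77q_M). Setting ∂π_M/∂q_M = 0: 179 - 2q_M - (q_U + q_D) = 0.
Umbra's profit: π_U = (256 - Q)q_U - (47q_U). Setting ∂π_U/∂q_U = 0: 209 - 2q_U - (q_M + q_D) = 0.
Delta's first-order condition: 219 - 2q_D - (q_M + q_U) = 0.
Adding the 3 first-order conditions: 607 − 4Q = 0, so Q = 607/4.
Back-substituting: q_M = (179 − 607/4) = 109/4, q_U = (209 − 607/4) = 229/4, q_D = (219 − 607/4) = 269/4.

27.25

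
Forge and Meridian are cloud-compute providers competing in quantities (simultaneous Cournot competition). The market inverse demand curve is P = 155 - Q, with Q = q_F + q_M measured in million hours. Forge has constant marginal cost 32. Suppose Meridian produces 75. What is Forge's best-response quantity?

With the rival's output fixed at 75, Forge's profit is π_F = (155 - 75 - q_F)q_F - (32q_F) = (80 - q_F)q_F - (32q_F).
∂π_F/∂q_F = 48 - 2q_F = 0, so q_F = 24.

24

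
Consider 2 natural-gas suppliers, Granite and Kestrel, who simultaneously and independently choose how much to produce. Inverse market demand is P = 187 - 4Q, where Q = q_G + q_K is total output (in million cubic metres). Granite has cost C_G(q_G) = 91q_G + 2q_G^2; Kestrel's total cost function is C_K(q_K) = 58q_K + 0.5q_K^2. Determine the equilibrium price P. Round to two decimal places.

Granite's profit: π_G = (187 - 4Q)q_G - (91q_G + 2q_G²). Setting ∂π_G/∂q_G = 0: 96 - 12q_G - 4(q_K) = 0.
Kestrel's first-order condition: 129 - 9q_K - 4(q_G) = 0.
So q_G = (96 - 4q_K)/12 and q_K = (129 - 4q_G)/9.
Substituting one into the other gives q_G = 87/23 and q_K = 291/23.
Total output Q = 378/23, so price P = 187 - 4·(378/23) = 121.2609.

121.26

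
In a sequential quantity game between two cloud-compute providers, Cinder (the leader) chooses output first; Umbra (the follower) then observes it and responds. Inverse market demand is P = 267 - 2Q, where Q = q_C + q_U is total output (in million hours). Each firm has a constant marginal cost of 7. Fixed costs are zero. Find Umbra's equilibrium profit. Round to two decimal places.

Solve by backward induction. Given q_C, the follower Umbra maximises π_U = (267 - 2q_C - 2q_U)q_U - 7q_U.
Setting the follower's marginal profit to zero, 260 - 2q_C - 4q_U = 0, i.e. q_U = (260 - 2q_C)/4.
The leader anticipates this reaction. Substituting into P = 267 - 2Q gives P = 137 - q_C, so π_C = (137 - q_C)q_C - 7q_C.
Maximising: ∂π_C/∂q_C = 130 - 2q_C = 0, giving q_C = 65.
Then q_U = (260 - 2·65)/4 = 65/2.
Price P = 267 - 2·(195/2) = 72.
Umbra's profit: (72 - 7)·(65/2) = 2112.5000.

2112.50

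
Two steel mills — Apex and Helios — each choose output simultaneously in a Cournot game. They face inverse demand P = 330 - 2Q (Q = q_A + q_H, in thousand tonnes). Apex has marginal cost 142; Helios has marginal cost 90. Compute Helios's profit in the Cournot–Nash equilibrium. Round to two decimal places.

4736.89

Apex's profit: π_A = (330 - 2Q)q_A - (142q_A). Setting ∂π_A/∂q_A = 0: 188 - 4q_A - 2(q_H) = 0.
Helios's first-order condition: 240 - 4q_H - 2(q_A) = 0.
So q_A = (188 - 2q_H)/4 and q_H = (240 - 2q_A)/4.
Substituting one into the other gives q_A = 68/3 and q_H = 146/3.
Price P = 330 - 2·(214/3) = 562/3.
Helios's profit: (562/3 - 90)·(146/3) = 4736.8889.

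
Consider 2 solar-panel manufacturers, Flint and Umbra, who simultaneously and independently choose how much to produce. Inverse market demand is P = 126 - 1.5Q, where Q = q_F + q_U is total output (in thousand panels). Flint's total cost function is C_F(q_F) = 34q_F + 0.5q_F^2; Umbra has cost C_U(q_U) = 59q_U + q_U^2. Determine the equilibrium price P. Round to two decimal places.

Flint's profit: π_F = (126 - 1.5Q)q_F - (34q_F + (1/2)q_F²). Setting ∂π_F/∂q_F = 0: 92 - 4q_F - (3/2)(q_U) = 0.
Umbra's profit: π_U = (126 - 1.5Q)q_U - (59q_U + q_U²). Setting ∂π_U/∂q_U = 0: 67 - 5q_U - (3/2)(q_F) = 0.
Rearranging gives the reaction functions q_F = (92 - (3/2)q_U)/4 and q_U = (67 - (3/2)q_F)/5.
Substituting one into the other gives q_F = 1438/71 and q_U = 520/71.
Total output Q = 1958/71, so price P = 126 - (3/2)·(1958/71) = 84.6338.

84.63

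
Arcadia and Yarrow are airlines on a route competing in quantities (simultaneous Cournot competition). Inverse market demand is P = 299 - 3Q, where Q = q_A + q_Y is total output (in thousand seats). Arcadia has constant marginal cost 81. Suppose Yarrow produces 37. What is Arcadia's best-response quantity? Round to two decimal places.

With the rival's output fixed at 37, Arcadia's profit is π_A = (299 - 3·37 - 3q_A)q_A - (81q_A) = (188 - 3q_A)q_A - (81q_A).
∂π_A/∂q_A = 107 - 6q_A = 0, so q_A = 107/6.

17.83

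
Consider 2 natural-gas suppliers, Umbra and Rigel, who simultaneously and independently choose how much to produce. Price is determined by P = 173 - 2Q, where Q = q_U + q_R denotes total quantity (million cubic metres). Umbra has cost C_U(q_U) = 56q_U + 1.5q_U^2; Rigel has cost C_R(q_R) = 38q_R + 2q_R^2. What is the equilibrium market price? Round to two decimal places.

Umbra's profit: π_U = (173 - 2Q)q_U - (56q_U + (3/2)q_U²). Setting ∂π_U/∂q_U = 0: 117 - 7q_U - 2(q_R) = 0.
Rigel's first-order condition: 135 - 8q_R - 2(q_U) = 0.
Best responses: q_U = (117 - 2q_R)/7, q_R = (135 - 2q_U)/8.
Substituting one into the other gives q_U = 333/26 and q_R = 711/52.
Total output Q = 1377/52, so price P = 173 - 2·(1377/52) = 120.0385.

120.04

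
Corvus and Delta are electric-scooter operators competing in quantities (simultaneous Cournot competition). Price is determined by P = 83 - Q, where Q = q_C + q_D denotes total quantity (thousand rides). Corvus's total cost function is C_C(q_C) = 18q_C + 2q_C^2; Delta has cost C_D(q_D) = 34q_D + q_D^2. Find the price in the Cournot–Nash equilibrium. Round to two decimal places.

63.87

Corvus's profit: π_C = (83 - Q)q_C - (18q_C + 2q_C²). Setting ∂π_C/∂q_C = 0: 65 - 6q_C - (q_D) = 0.
Delta's profit: π_D = (83 - Q)q_D - (34q_D + q_D²). Setting ∂π_D/∂q_D = 0: 49 - 4q_D - (q_C) = 0.
Best responses: q_C = (65 - q_D)/6, q_D = (49 - q_C)/4.
Substituting one into the other gives q_C = 211/23 and q_D = 229/23.
Total output Q = 440/23, so price P = 83 - 440/23 = 1469/23.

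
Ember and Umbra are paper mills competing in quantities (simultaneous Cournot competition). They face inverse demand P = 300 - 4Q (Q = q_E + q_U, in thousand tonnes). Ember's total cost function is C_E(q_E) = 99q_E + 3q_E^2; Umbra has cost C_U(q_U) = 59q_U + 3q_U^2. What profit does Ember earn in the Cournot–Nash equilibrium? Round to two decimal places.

739.43

Ember's profit: π_E = (300 - 4Q)q_E - (99q_E + 3q_E²). Setting ∂π_E/∂q_E = 0: 201 - 14q_E - 4(q_U) = 0.
Umbra's first-order condition: 241 - 14q_U - 4(q_E) = 0.
Rearranging gives the reaction functions q_E = (201 - 4q_U)/14 and q_U = (241 - 4q_E)/14.
Substituting one into the other gives q_E = 185/18 and q_U = 257/18.
Price P = 300 - 4·(221/9) = 1816/9.
Ember's profit: (1816/9)·(185/18) - 99·(185/18) - 3(185/18)² = 739.4290.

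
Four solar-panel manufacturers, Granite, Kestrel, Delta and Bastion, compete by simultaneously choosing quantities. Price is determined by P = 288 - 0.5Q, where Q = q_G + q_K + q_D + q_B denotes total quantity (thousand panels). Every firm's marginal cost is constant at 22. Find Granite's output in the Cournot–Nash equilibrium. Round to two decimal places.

106.40

A representative firm's profit is π_i = q_i(288 - 0.5Q) - 22q_i.
First-order condition (treating rivals' output as given): 266 - q_i - (1/2)·Σ_{j≠i} q_j = 0.
By symmetry each firm produces the same amount; substituting Σ_{j≠i} q_j = 3q_i yields q_i = 266/(5/2) = 532/5.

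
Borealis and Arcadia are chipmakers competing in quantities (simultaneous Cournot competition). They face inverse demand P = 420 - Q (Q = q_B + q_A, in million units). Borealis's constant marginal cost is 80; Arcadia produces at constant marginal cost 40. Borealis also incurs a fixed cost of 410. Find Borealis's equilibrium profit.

Borealis's profit: π_B = (420 - Q)q_B - (80q_B). Setting ∂π_B/∂q_B = 0: 340 - 2q_B - (q_A) = 0.
Arcadia's profit: π_A = (420 - Q)q_A - (40q_A). Setting ∂π_A/∂q_A = 0: 380 - 2q_A - (q_B) = 0.
Best responses: q_B = (340 - q_A)/2, q_A = (380 - q_B)/2.
Substituting one into the other gives q_B = 100 and q_A = 140.
Price P = 420 - 240 = 180.
Borealis's profit: (180 - 80)·100 - 410 = 9590.

9590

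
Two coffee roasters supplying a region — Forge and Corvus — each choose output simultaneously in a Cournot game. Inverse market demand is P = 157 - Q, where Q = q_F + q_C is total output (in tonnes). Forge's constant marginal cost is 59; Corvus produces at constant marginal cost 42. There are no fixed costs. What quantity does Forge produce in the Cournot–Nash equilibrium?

27

Forge's profit: π_F = (157 - Q)q_F - (59q_F). Setting ∂π_F/∂q_F = 0: 98 - 2q_F - (q_C) = 0.
Corvus's first-order condition: 115 - 2q_C - (q_F) = 0.
Rearranging gives the reaction functions q_F = (98 - q_C)/2 and q_C = (115 - q_F)/2.
Solving the pair: q_F = 27, q_C = 44.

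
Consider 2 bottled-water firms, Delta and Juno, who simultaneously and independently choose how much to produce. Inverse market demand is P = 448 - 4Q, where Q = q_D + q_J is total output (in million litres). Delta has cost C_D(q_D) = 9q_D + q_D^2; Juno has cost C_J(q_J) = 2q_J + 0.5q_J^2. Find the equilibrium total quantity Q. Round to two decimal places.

65.82

Delta's profit: π_D = (448 - 4Q)q_D - (9q_D + q_D²). Setting ∂π_D/∂q_D = 0: 439 - 10q_D - 4(q_J) = 0.
Juno's profit: π_J = (448 - 4Q)q_J - (2q_J + (1/2)q_J²). Setting ∂π_J/∂q_J = 0: 446 - 9q_J - 4(q_D) = 0.
Rearranging gives the reaction functions q_D = (439 - 4q_J)/10 and q_J = (446 - 4q_D)/9.
Solving the pair: q_D = 29.2838, q_J = 1352/37.
Total output Q = 29.2838 + 1352/37 = 65.8243.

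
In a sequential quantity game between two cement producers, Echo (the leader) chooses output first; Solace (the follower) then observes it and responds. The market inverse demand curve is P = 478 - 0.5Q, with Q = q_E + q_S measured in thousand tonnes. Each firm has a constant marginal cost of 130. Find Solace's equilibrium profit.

15138

The follower Solace best-responds to any q_E: π_S = (478 - 0.5Q)q_S - 130q_S.
∂π_S/∂q_S = 348 - (1/2)q_E - q_S = 0 gives the reaction function q_S = (348 - (1/2)q_E).
The leader anticipates this reaction. Substituting into P = 478 - 0.5Q gives P = 304 - (1/4)q_E, so π_E = (304 - (1/4)q_E)q_E - 130q_E.
The leader's first-order condition 174 - (1/2)q_E = 0 yields q_E = 348.
Then q_S = (348 - (1/2)·348) = 174.
Price P = 478 - (1/2)·522 = 217.
Solace's profit: (217 - 130)·174 = 15138.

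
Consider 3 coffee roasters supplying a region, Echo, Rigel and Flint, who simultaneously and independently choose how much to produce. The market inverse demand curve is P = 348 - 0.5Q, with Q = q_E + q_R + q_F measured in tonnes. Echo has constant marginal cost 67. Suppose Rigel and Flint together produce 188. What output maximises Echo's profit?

With rivals' combined output fixed at 188, Echo's profit is π_E = (348 - (1/2)·188 - (1/2)q_E)q_E - (67q_E) = (254 - (1/2)q_E)q_E - (67q_E).
∂π_E/∂q_E = 187 - q_E = 0, so q_E = 187.

187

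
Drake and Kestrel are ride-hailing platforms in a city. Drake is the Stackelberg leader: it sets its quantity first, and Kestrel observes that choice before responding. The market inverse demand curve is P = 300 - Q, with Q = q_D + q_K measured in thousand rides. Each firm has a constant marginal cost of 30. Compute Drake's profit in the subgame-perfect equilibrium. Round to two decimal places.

9112.50

Solve by backward induction. Given q_D, the follower Kestrel maximises π_K = (300 - q_D - q_K)q_K - 30q_K.
Setting the follower's marginal profit to zero, 270 - q_D - 2q_K = 0, i.e. q_K = (270 - q_D)/2.
Drake substitutes q_K(q_D) into its own profit: π_D = q_D(300 - q_D - (270 - q_D)/2) - 30q_D = (165 - (1/2)q_D)q_D - 30q_D.
Leader FOC: 135 - q_D = 0, so q_D = 135.
Then q_K = (270 - 135)/2 = 135/2.
Price P = 300 - 405/2 = 195/2.
Drake's profit: (195/2 - 30)·135 = 9112.5000.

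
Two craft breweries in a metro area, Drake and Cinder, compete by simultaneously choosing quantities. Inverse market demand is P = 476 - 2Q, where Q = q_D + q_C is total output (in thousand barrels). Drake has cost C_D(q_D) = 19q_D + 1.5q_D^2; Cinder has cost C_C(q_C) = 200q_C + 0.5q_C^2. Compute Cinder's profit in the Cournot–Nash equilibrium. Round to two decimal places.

2695.95

Drake's profit: π_D = (476 - 2Q)q_D - (19q_D + (3/2)q_D²). Setting ∂π_D/∂q_D = 0: 457 - 7q_D - 2(q_C) = 0.
Cinder's profit: π_C = (476 - 2Q)q_C - (200q_C + (1/2)q_C²). Setting ∂π_C/∂q_C = 0: 276 - 5q_C - 2(q_D) = 0.
So q_D = (457 - 2q_C)/7 and q_C = (276 - 2q_D)/5.
Solving the pair: q_D = 1733/31, q_C = 1018/31.
Price P = 476 - 2·88.7419 = 298.5161.
Cinder's profit: 298.5161·(1018/31) - 200·(1018/31) - (1/2)(1018/31)² = 2695.9521.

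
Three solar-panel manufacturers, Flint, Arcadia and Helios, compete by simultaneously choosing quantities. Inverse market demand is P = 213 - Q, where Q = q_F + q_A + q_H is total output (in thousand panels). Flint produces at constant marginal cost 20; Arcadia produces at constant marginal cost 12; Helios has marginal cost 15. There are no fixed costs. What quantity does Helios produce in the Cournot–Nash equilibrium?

Flint's profit: π_F = (213 - Q)q_F - (20q_F). Setting ∂π_F/∂q_F = 0: 193 - 2q_F - (q_A + q_H) = 0.
Arcadia's first-order condition: 201 - 2q_A - (q_F + q_H) = 0.
Helios's profit: π_H = (213 - Q)q_H - (15q_H). Setting ∂π_H/∂q_H = 0: 198 - 2q_H - (q_F + q_A) = 0.
Adding the 3 first-order conditions: 592 − 4Q = 0, so Q = 148.
Back-substituting: q_F = (193 − 148) = 45, q_A = (201 − 148) = 53, q_H = (198 − 148) = 50.

50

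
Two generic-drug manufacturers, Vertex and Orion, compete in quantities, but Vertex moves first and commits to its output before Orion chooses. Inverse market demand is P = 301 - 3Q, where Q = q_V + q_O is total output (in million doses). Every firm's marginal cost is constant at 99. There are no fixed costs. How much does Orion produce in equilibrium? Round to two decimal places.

Solve by backward induction. Given q_V, the follower Orion maximises π_O = (301 - 3q_V - 3q_O)q_O - 99q_O.
∂π_O/∂q_O = 202 - 3q_V - 6q_O = 0 gives the reaction function q_O = (202 - 3q_V)/6.
The leader anticipates this reaction. Substituting into P = 301 - 3Q gives P = 200 - (3/2)q_V, so π_V = (200 - (3/2)q_V)q_V - 99q_V.
The leader's first-order condition 101 - 3q_V = 0 yields q_V = 101/3.
Then q_O = (202 - 3·(101/3))/6 = 101/6.

16.83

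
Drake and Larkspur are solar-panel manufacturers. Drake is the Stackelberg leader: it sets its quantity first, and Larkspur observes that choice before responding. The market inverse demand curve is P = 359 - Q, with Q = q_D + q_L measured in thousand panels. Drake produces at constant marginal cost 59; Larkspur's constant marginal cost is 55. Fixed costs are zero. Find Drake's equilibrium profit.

10952

Solve by backward induction. Given q_D, the follower Larkspur maximises π_L = (359 - q_D - q_L)q_L - 55q_L.
∂π_L/∂q_L = 304 - q_D - 2q_L = 0 gives the reaction function q_L = (304 - q_D)/2.
The leader anticipates this reaction. Substituting into P = 359 - Q gives P = 207 - (1/2)q_D, so π_D = (207 - (1/2)q_D)q_D - 59q_D.
Maximising: ∂π_D/∂q_D = 148 - q_D = 0, giving q_D = 148.
Then q_L = (304 - 148)/2 = 78.
Price P = 359 - 226 = 133.
Drake's profit: (133 - 59)·148 = 10952.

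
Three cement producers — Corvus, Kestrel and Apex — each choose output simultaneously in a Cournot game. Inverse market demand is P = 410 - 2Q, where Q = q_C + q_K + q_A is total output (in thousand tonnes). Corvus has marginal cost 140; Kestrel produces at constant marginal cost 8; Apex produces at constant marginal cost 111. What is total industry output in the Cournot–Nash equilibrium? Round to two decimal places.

121.38

Corvus's profit: π_C = (410 - 2Q)q_C - (140q_C). Setting ∂π_C/∂q_C = 0: 270 - 4q_C - 2(q_K + q_A) = 0.
Kestrel's profit: π_K = (410 - 2Q)q_K - (8q_K). Setting ∂π_K/∂q_K = 0: 402 - 4q_K - 2(q_C + q_A) = 0.
Apex's first-order condition: 299 - 4q_A - 2(q_C + q_K) = 0.
Adding the 3 first-order conditions: 971 − 8Q = 0, so Q = 971/8.
Back-substituting: q_C = (270 − 971/4)/2 = 109/8, q_K = (402 − 971/4)/2 = 637/8, q_A = (299 − 971/4)/2 = 225/8.
Total output Q = 109/8 + 637/8 + 225/8 = 971/8.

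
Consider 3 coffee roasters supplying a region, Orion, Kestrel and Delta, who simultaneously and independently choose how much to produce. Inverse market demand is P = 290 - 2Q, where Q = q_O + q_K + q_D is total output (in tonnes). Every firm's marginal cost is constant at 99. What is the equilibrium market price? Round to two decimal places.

146.75

A representative firm's profit is π_i = q_i(290 - 2Q) - 99q_i.
First-order condition (treating rivals' output as given): 191 - 4q_i - 2·Σ_{j≠i} q_j = 0.
By symmetry each firm produces the same amount; substituting Σ_{j≠i} q_j = 2q_i yields q_i = 191/8.
Total output Q = 573/8, so price P = 290 - 2·(573/8) = 587/4.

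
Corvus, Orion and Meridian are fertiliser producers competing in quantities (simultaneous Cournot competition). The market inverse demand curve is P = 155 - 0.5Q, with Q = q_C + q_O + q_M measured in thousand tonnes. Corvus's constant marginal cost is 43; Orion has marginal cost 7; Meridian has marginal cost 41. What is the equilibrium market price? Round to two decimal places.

61.50

Corvus's profit: π_C = (155 - 0.5Q)q_C - (43q_C). Setting ∂π_C/∂q_C = 0: 112 - q_C - (1/2)(q_O + q_M) = 0.
Orion's profit: π_O = (155 - 0.5Q)q_O - (7q_O). Setting ∂π_O/∂q_O = 0: 148 - q_O - (1/2)(q_C + q_M) = 0.
Meridian's profit: π_M = (155 - 0.5Q)q_M - (41q_M). Setting ∂π_M/∂q_M = 0: 114 - q_M - (1/2)(q_C + q_O) = 0.
Summing all 3 equations gives 374 − 2Q = 0, hence Q = 187.
Back-substituting: q_C = (112 − 187/2)/(1/2) = 37, q_O = (148 − 187/2)/(1/2) = 109, q_M = (114 − 187/2)/(1/2) = 41.
Total output Q = 187, so price P = 155 - (1/2)·187 = 123/2.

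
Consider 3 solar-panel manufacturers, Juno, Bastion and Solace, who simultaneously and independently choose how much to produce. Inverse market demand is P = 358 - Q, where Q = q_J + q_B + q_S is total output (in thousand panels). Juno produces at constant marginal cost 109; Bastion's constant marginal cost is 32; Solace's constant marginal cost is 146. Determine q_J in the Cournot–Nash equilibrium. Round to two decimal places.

Juno's profit: π_J = (358 - Q)q_J - (109q_J). Setting ∂π_J/∂q_J = 0: 249 - 2q_J - (q_B + q_S) = 0.
Bastion's first-order condition: 326 - 2q_B - (q_J + q_S) = 0.
Solace's profit: π_S = (358 - Q)q_S - (146q_S). Setting ∂π_S/∂q_S = 0: 212 - 2q_S - (q_J + q_B) = 0.
Adding the 3 conditions: 787 − 2Q − 2Q = 0, i.e. Q = 787/4.
Back-substituting: q_J = (249 − 787/4) = 209/4, q_B = (326 − 787/4) = 517/4, q_S = (212 − 787/4) = 61/4.

52.25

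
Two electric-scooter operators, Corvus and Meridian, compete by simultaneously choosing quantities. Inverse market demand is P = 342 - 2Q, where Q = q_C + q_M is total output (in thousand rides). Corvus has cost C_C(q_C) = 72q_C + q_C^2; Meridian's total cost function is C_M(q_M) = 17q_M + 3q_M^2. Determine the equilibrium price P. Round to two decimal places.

218.43

Corvus's profit: π_C = (342 - 2Q)q_C - (72q_C + q_C²). Setting ∂π_C/∂q_C = 0: 270 - 6q_C - 2(q_M) = 0.
Meridian's first-order condition: 325 - 10q_M - 2(q_C) = 0.
So q_C = (270 - 2q_M)/6 and q_M = (325 - 2q_C)/10.
Substituting one into the other gives q_C = 1025/28 and q_M = 705/28.
Total output Q = 865/14, so price P = 342 - 2·(865/14) = 1529/7.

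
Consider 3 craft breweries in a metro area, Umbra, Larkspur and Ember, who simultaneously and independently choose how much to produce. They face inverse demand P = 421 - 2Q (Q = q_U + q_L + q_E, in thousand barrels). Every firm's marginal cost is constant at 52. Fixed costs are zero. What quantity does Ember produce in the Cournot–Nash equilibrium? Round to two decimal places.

46.13

A representative firm's profit is π_i = q_i(421 - 2Q) - 52q_i.
Setting ∂π_i/∂q_i = 0 with rivals' quantities fixed: 369 - 4q_i - 2·Σ_{j≠i} q_j = 0.
By symmetry each firm produces the same amount; substituting Σ_{j≠i} q_j = 2q_i yields q_i = 369/8.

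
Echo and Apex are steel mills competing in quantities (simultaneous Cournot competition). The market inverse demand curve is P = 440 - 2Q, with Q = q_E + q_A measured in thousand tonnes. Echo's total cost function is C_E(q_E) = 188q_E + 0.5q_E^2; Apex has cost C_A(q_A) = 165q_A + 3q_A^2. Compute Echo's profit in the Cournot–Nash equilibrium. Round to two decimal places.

Echo's profit: π_E = (440 - 2Q)q_E - (188q_E + (1/2)q_E²). Setting ∂π_E/∂q_E = 0: 252 - 5q_E - 2(q_A) = 0.
Apex's first-order condition: 275 - 10q_A - 2(q_E) = 0.
Best responses: q_E = (252 - 2q_A)/5, q_A = (275 - 2q_E)/10.
Solving the pair: q_E = 985/23, q_A = 871/46.
Price P = 440 - 2·61.7609 = 316.4783.
Echo's profit: 316.4783·(985/23) - 188·(985/23) - (1/2)(985/23)² = 4585.1843.

4585.18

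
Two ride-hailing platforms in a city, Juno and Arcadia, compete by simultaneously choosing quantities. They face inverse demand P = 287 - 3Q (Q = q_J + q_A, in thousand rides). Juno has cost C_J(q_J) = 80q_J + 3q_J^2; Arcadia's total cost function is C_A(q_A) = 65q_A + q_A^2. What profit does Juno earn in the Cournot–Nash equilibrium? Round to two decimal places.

Juno's profit: π_J = (287 - 3Q)q_J - (80q_J + 3q_J²). Setting ∂π_J/∂q_J = 0: 207 - 12q_J - 3(q_A) = 0.
Arcadia's profit: π_A = (287 - 3Q)q_A - (65q_A + q_A²). Setting ∂π_A/∂q_A = 0: 222 - 8q_A - 3(q_J) = 0.
Best responses: q_J = (207 - 3q_A)/12, q_A = (222 - 3q_J)/8.
Solving the pair: q_J = 330/29, q_A = 681/29.
Price P = 287 - 3·(1011/29) = 182.4138.
Juno's profit: 182.4138·(330/29) - 80·(330/29) - 3(330/29)² = 776.9322.

776.93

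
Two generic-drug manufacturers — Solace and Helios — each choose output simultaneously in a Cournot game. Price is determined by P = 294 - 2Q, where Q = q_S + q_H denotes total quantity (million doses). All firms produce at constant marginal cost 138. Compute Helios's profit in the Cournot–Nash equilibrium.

A representative firm's profit is π_i = q_i(294 - 2Q) - 138q_i.
Setting ∂π_i/∂q_i = 0 with rivals' quantities fixed: 156 - 4q_i - 2q_j = 0.
By symmetry each firm produces the same amount; substituting q_j = q_i yields q_i = 156/6 = 26.
Price P = 294 - 2·52 = 190.
Helios's profit: (190 - 138)·26 = 1352.

1352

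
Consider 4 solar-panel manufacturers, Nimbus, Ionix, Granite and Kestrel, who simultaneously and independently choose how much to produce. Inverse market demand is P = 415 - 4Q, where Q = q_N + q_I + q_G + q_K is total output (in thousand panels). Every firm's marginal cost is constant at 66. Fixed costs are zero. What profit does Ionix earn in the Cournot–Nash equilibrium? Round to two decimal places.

A representative firm's profit is π_i = q_i(415 - 4Q) - 66q_i.
Setting ∂π_i/∂q_i = 0 with rivals' quantities fixed: 349 - 8q_i - 4·Σ_{j≠i} q_j = 0.
With identical firms every q_j equals q_i, so Σ_{j≠i} q_j = 3q_i and 349 = 20q_i, giving q_i = 349/20.
Price P = 415 - 4·(349/5) = 679/5.
Ionix's profit: (679/5 - 66)·(349/20) = 1218.0100.

1218.01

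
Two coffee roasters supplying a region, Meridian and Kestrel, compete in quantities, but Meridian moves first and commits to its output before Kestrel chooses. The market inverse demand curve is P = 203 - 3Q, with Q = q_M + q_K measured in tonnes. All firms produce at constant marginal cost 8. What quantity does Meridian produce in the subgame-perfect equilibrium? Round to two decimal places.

The follower Kestrel best-responds to any q_M: π_K = (203 - 3Q)q_K - 8q_K.
Follower FOC: 195 - 3q_M - 6q_K = 0, so q_K(q_M) = (195 - 3q_M)/6.
The leader anticipates this reaction. Substituting into P = 203 - 3Q gives P = 211/2 - (3/2)q_M, so π_M = (211/2 - (3/2)q_M)q_M - 8q_M.
Maximising: ∂π_M/∂q_M = 195/2 - 3q_M = 0, giving q_M = 65/2.
Then q_K = (195 - 3·(65/2))/6 = 65/4.

32.50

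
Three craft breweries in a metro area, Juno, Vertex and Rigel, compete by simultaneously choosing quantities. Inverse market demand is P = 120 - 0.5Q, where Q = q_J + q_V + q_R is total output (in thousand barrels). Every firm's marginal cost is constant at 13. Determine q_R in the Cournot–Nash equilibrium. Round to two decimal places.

53.50

Each firm earns π_i = (120 - 0.5Q)q_i - 13q_i.
Setting ∂π_i/∂q_i = 0 with rivals' quantities fixed: 107 - q_i - (1/2)·Σ_{j≠i} q_j = 0.
With identical firms every q_j equals q_i, so Σ_{j≠i} q_j = 2q_i and 107 = 2q_i, giving q_i = 107/2.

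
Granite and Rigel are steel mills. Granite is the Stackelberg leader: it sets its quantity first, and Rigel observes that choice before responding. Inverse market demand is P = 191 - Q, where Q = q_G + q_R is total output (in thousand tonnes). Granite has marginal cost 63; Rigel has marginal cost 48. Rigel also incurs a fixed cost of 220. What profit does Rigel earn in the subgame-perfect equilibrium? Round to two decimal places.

1650.56

The follower Rigel best-responds to any q_G: π_R = (191 - Q)q_R - 48q_R.
Setting the follower's marginal profit to zero, 143 - q_G - 2q_R = 0, i.e. q_R = (143 - q_G)/2.
The leader anticipates this reaction. Substituting into P = 191 - Q gives P = 239/2 - (1/2)q_G, so π_G = (239/2 - (1/2)q_G)q_G - 63q_G.
Maximising: ∂π_G/∂q_G = 113/2 - q_G = 0, giving q_G = 113/2.
Then q_R = (143 - 113/2)/2 = 173/4.
Price P = 191 - 399/4 = 365/4.
Rigel's profit: (365/4 - 48)·(173/4) - 220 = 1650.5625.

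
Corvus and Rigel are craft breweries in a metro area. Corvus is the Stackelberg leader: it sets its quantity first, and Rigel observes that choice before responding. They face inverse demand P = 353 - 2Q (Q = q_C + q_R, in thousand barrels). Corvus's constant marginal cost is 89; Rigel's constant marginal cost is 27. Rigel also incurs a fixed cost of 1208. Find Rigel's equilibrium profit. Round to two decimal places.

Solve by backward induction. Given q_C, the follower Rigel maximises π_R = (353 - 2q_C - 2q_R)q_R - 27q_R.
Setting the follower's marginal profit to zero, 326 - 2q_C - 4q_R = 0, i.e. q_R = (326 - 2q_C)/4.
The leader anticipates this reaction. Substituting into P = 353 - 2Q gives P = 190 - q_C, so π_C = (190 - q_C)q_C - 89q_C.
Leader FOC: 101 - 2q_C = 0, so q_C = 101/2.
Then q_R = (326 - 2·(101/2))/4 = 225/4.
Price P = 353 - 2·(427/4) = 279/2.
Rigel's profit: (279/2 - 27)·(225/4) - 1208 = 5120.1250.

5120.13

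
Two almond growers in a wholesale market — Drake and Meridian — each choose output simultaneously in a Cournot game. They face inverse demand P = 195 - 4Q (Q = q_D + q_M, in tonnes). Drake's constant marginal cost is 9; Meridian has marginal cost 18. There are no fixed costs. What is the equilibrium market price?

74

Drake's profit: π_D = (195 - 4Q)q_D - (9q_D). Setting ∂π_D/∂q_D = 0: 186 - 8q_D - 4(q_M) = 0.
Meridian's profit: π_M = (195 - 4Q)q_M - (18q_M). Setting ∂π_M/∂q_M = 0: 177 - 8q_M - 4(q_D) = 0.
So q_D = (186 - 4q_M)/8 and q_M = (177 - 4q_D)/8.
Substituting one into the other gives q_D = 65/4 and q_M = 14.
Total output Q = 121/4, so price P = 195 - 4·(121/4) = 74.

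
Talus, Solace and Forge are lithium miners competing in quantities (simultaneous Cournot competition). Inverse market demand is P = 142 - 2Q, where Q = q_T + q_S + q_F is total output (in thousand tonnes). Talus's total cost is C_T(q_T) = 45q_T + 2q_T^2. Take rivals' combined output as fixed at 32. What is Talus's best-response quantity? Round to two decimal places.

With rivals' combined output fixed at 32, Talus's profit is π_T = (142 - 2·32 - 2q_T)q_T - (45q_T + 2q_T²) = (78 - 2q_T)q_T - (45q_T + 2q_T²).
∂π_T/∂q_T = 33 - 8q_T = 0, so q_T = 33/8.

4.13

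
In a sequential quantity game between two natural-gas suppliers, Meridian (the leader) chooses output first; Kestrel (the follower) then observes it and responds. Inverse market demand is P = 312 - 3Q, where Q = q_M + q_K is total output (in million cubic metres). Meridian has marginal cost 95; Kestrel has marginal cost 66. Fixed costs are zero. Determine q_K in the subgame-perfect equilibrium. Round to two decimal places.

The follower Kestrel best-responds to any q_M: π_K = (312 - 3Q)q_K - 66q_K.
Setting the follower's marginal profit to zero, 246 - 3q_M - 6q_K = 0, i.e. q_K = (246 - 3q_M)/6.
Meridian substitutes q_K(q_M) into its own profit: π_M = q_M(312 - 3q_M - (246 - 3q_M)/2) - 95q_M = (189 - (3/2)q_M)q_M - 95q_M.
Maximising: ∂π_M/∂q_M = 94 - 3q_M = 0, giving q_M = 94/3.
Then q_K = (246 - 3·(94/3))/6 = 76/3.

25.33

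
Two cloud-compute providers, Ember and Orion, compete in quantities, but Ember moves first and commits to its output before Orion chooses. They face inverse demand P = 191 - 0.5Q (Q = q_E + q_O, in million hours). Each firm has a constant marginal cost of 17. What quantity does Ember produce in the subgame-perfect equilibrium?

174

The follower Orion best-responds to any q_E: π_O = (191 - 0.5Q)q_O - 17q_O.
∂π_O/∂q_O = 174 - (1/2)q_E - q_O = 0 gives the reaction function q_O = (174 - (1/2)q_E).
Ember substitutes q_O(q_E) into its own profit: π_E = q_E(191 - (1/2)q_E - (174 - (1/2)q_E)/2) - 17q_E = (104 - (1/4)q_E)q_E - 17q_E.
Maximising: ∂π_E/∂q_E = 87 - (1/2)q_E = 0, giving q_E = 174.
Then q_O = (174 - (1/2)·174) = 87.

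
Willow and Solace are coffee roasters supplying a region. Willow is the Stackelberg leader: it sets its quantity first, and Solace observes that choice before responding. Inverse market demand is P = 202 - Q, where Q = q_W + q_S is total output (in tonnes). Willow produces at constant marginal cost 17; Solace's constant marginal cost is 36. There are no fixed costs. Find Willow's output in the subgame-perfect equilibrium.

102

Solve by backward induction. Given q_W, the follower Solace maximises π_S = (202 - q_W - q_S)q_S - 36q_S.
Follower FOC: 166 - q_W - 2q_S = 0, so q_S(q_W) = (166 - q_W)/2.
Willow substitutes q_S(q_W) into its own profit: π_W = q_W(202 - q_W - (166 - q_W)/2) - 17q_W = (119 - (1/2)q_W)q_W - 17q_W.
The leader's first-order condition 102 - q_W = 0 yields q_W = 102.
Then q_S = (166 - 102)/2 = 32.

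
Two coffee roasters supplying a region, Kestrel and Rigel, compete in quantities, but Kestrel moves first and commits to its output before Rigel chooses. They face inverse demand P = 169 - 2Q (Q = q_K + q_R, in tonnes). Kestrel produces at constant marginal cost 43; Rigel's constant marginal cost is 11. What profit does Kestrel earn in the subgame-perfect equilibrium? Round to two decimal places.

The follower Rigel best-responds to any q_K: π_R = (169 - 2Q)q_R - 11q_R.
Follower FOC: 158 - 2q_K - 4q_R = 0, so q_R(q_K) = (158 - 2q_K)/4.
The leader anticipates this reaction. Substituting into P = 169 - 2Q gives P = 90 - q_K, so π_K = (90 - q_K)q_K - 43q_K.
The leader's first-order condition 47 - 2q_K = 0 yields q_K = 47/2.
Then q_R = (158 - 2·(47/2))/4 = 111/4.
Price P = 169 - 2·(205/4) = 133/2.
Kestrel's profit: (133/2 - 43)·(47/2) = 552.2500.

552.25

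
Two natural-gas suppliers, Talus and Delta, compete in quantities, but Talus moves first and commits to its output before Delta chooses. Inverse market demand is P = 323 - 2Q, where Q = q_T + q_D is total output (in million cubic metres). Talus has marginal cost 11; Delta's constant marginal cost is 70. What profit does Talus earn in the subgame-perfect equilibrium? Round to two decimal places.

8602.56

The follower Delta best-responds to any q_T: π_D = (323 - 2Q)q_D - 70q_D.
∂π_D/∂q_D = 253 - 2q_T - 4q_D = 0 gives the reaction function q_D = (253 - 2q_T)/4.
The leader anticipates this reaction. Substituting into P = 323 - 2Q gives P = 393/2 - q_T, so π_T = (393/2 - q_T)q_T - 11q_T.
The leader's first-order condition 371/2 - 2q_T = 0 yields q_T = 371/4.
Then q_D = (253 - 2·(371/4))/4 = 135/8.
Price P = 323 - 2·(877/8) = 415/4.
Talus's profit: (415/4 - 11)·(371/4) = 8602.5625.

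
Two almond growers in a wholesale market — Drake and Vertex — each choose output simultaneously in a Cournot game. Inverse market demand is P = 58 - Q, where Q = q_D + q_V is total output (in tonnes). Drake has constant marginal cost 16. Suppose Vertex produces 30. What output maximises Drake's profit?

6

With the rival's output fixed at 30, Drake's profit is π_D = (58 - 30 - q_D)q_D - (16q_D) = (28 - q_D)q_D - (16q_D).
∂π_D/∂q_D = 12 - 2q_D = 0, so q_D = 6.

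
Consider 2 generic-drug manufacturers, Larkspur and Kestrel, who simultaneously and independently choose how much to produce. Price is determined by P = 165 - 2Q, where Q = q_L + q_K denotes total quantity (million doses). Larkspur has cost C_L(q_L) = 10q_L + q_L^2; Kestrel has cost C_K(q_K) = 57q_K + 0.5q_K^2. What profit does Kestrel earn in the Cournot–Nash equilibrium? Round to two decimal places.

422.50

Larkspur's profit: π_L = (165 - 2Q)q_L - (10q_L + q_L²). Setting ∂π_L/∂q_L = 0: 155 - 6q_L - 2(q_K) = 0.
Kestrel's first-order condition: 108 - 5q_K - 2(q_L) = 0.
Rearranging gives the reaction functions q_L = (155 - 2q_K)/6 and q_K = (108 - 2q_L)/5.
Substituting one into the other gives q_L = 43/2 and q_K = 13.
Price P = 165 - 2·(69/2) = 96.
Kestrel's profit: 96·13 - 57·13 - (1/2)·13² = 845/2.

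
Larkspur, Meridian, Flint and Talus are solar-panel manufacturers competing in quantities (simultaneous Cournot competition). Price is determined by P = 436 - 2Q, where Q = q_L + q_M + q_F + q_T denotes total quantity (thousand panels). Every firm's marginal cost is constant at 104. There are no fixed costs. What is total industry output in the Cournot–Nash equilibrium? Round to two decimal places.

132.80

A representative firm's profit is π_i = q_i(436 - 2Q) - 104q_i.
First-order condition (treating rivals' output as given): 332 - 4q_i - 2·Σ_{j≠i} q_j = 0.
With identical firms every q_j equals q_i, so Σ_{j≠i} q_j = 3q_i and 332 = 10q_i, giving q_i = 166/5.
Total output Q = 166/5 + 166/5 + 166/5 + 166/5 = 664/5.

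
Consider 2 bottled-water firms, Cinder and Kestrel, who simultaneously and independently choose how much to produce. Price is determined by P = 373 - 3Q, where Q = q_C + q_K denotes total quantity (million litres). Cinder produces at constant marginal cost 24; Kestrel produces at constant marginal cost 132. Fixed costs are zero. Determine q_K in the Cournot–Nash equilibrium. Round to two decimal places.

Cinder's profit: π_C = (373 - 3Q)q_C - (24q_C). Setting ∂π_C/∂q_C = 0: 349 - 6q_C - 3(q_K) = 0.
Kestrel's profit: π_K = (373 - 3Q)q_K - (132q_K). Setting ∂π_K/∂q_K = 0: 241 - 6q_K - 3(q_C) = 0.
So q_C = (349 - 3q_K)/6 and q_K = (241 - 3q_C)/6.
Solving the pair: q_C = 457/9, q_K = 133/9.

14.78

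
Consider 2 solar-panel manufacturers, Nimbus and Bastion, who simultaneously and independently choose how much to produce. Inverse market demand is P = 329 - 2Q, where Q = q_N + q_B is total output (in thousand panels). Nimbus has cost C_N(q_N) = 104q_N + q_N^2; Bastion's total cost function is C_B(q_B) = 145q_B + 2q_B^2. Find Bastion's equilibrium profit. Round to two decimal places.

883.71

Nimbus's profit: π_N = (329 - 2Q)q_N - (104q_N + q_N²). Setting ∂π_N/∂q_N = 0: 225 - 6q_N - 2(q_B) = 0.
Bastion's first-order condition: 184 - 8q_B - 2(q_N) = 0.
Best responses: q_N = (225 - 2q_B)/6, q_B = (184 - 2q_N)/8.
Solving the pair: q_N = 358/11, q_B = 327/22.
Price P = 329 - 2·(1043/22) = 234.1818.
Bastion's profit: 234.1818·(327/22) - 145·(327/22) - 2(327/22)² = 883.7107.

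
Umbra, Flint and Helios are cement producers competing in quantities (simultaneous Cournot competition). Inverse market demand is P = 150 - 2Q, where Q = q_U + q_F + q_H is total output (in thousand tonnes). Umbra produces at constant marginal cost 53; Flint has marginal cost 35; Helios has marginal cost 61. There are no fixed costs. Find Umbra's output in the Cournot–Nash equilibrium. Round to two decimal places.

10.88

Umbra's profit: π_U = (150 - 2Q)q_U - (53q_U). Setting ∂π_U/∂q_U = 0: 97 - 4q_U - 2(q_F + q_H) = 0.
Flint's profit: π_F = (150 - 2Q)q_F - (35q_F). Setting ∂π_F/∂q_F = 0: 115 - 4q_F - 2(q_U + q_H) = 0.
Helios's first-order condition: 89 - 4q_H - 2(q_U + q_F) = 0.
Adding the 3 conditions: 301 − 4Q − 4Q = 0, i.e. Q = 301/8.
Back-substituting: q_U = (97 − 301/4)/2 = 87/8, q_F = (115 − 301/4)/2 = 159/8, q_H = (89 − 301/4)/2 = 55/8.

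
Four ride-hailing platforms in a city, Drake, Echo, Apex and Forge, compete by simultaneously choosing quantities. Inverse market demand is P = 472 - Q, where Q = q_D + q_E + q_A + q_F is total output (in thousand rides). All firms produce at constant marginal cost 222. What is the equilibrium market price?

A representative firm's profit is π_i = q_i(472 - Q) - 222q_i.
Setting ∂π_i/∂q_i = 0 with rivals' quantities fixed: 250 - 2q_i - Σ_{j≠i} q_j = 0.
With identical firms every q_j equals q_i, so Σ_{j≠i} q_j = 3q_i and 250 = 5q_i, giving q_i = 50.
Total output Q = 200, so price P = 472 - 200 = 272.

272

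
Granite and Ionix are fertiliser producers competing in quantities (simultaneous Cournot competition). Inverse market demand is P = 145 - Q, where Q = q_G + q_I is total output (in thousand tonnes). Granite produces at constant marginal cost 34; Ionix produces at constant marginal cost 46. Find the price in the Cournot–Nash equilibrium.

75

Granite's profit: π_G = (145 - Q)q_G - (34q_G). Setting ∂π_G/∂q_G = 0: 111 - 2q_G - (q_I) = 0.
Ionix's first-order condition: 99 - 2q_I - (q_G) = 0.
Rearranging gives the reaction functions q_G = (111 - q_I)/2 and q_I = (99 - q_G)/2.
Solving the pair: q_G = 41, q_I = 29.
Total output Q = 70, so price P = 145 - 70 = 75.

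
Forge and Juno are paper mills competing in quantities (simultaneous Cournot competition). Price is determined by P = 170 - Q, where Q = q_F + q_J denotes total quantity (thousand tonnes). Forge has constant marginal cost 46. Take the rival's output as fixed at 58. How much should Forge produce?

33

With the rival's output fixed at 58, Forge's profit is π_F = (170 - 58 - q_F)q_F - (46q_F) = (112 - q_F)q_F - (46q_F).
∂π_F/∂q_F = 66 - 2q_F = 0, so q_F = 33.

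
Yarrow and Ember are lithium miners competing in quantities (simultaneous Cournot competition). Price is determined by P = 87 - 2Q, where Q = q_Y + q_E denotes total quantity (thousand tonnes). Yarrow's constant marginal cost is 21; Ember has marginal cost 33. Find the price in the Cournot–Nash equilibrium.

47

Yarrow's profit: π_Y = (87 - 2Q)q_Y - (21q_Y). Setting ∂π_Y/∂q_Y = 0: 66 - 4q_Y - 2(q_E) = 0.
Ember's profit: π_E = (87 - 2Q)q_E - (33q_E). Setting ∂π_E/∂q_E = 0: 54 - 4q_E - 2(q_Y) = 0.
Best responses: q_Y = (66 - 2q_E)/4, q_E = (54 - 2q_Y)/4.
Substituting one into the other gives q_Y = 13 and q_E = 7.
Total output Q = 20, so price P = 87 - 2·20 = 47.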